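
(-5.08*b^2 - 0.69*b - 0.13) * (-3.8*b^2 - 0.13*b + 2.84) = 19.304*b^4 + 3.2824*b^3 - 13.8435*b^2 - 1.9427*b - 0.3692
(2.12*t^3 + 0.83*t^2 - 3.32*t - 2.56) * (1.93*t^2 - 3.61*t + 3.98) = 4.0916*t^5 - 6.0513*t^4 - 0.966299999999999*t^3 + 10.3478*t^2 - 3.972*t - 10.1888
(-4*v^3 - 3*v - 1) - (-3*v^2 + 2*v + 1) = -4*v^3 + 3*v^2 - 5*v - 2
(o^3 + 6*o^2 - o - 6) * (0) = 0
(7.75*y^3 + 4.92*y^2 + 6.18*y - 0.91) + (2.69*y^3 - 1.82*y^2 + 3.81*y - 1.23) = 10.44*y^3 + 3.1*y^2 + 9.99*y - 2.14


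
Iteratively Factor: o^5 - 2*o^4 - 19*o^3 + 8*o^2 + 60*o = (o)*(o^4 - 2*o^3 - 19*o^2 + 8*o + 60) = o*(o - 5)*(o^3 + 3*o^2 - 4*o - 12) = o*(o - 5)*(o + 2)*(o^2 + o - 6) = o*(o - 5)*(o + 2)*(o + 3)*(o - 2)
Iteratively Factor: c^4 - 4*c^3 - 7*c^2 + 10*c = (c)*(c^3 - 4*c^2 - 7*c + 10) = c*(c - 5)*(c^2 + c - 2) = c*(c - 5)*(c + 2)*(c - 1)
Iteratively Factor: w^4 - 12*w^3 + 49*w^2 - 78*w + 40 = (w - 5)*(w^3 - 7*w^2 + 14*w - 8) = (w - 5)*(w - 4)*(w^2 - 3*w + 2) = (w - 5)*(w - 4)*(w - 2)*(w - 1)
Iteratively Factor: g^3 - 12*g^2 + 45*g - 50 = (g - 5)*(g^2 - 7*g + 10) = (g - 5)*(g - 2)*(g - 5)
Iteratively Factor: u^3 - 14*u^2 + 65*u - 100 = (u - 4)*(u^2 - 10*u + 25) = (u - 5)*(u - 4)*(u - 5)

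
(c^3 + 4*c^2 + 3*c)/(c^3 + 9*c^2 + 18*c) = (c + 1)/(c + 6)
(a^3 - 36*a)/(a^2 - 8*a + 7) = a*(a^2 - 36)/(a^2 - 8*a + 7)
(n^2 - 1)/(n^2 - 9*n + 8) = (n + 1)/(n - 8)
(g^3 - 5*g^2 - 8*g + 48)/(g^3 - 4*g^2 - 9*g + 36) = (g - 4)/(g - 3)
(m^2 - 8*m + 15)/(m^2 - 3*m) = (m - 5)/m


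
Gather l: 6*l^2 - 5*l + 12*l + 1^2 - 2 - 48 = 6*l^2 + 7*l - 49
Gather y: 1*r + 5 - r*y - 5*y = r + y*(-r - 5) + 5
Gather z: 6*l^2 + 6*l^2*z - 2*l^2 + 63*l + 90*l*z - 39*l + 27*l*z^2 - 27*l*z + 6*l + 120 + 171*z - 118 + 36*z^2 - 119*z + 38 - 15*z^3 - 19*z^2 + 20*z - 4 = 4*l^2 + 30*l - 15*z^3 + z^2*(27*l + 17) + z*(6*l^2 + 63*l + 72) + 36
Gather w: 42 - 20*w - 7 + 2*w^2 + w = 2*w^2 - 19*w + 35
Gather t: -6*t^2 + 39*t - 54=-6*t^2 + 39*t - 54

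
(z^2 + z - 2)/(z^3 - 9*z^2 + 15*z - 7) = (z + 2)/(z^2 - 8*z + 7)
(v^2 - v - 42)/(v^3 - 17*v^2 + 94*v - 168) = (v + 6)/(v^2 - 10*v + 24)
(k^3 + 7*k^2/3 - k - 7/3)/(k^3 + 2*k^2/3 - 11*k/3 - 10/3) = (3*k^2 + 4*k - 7)/(3*k^2 - k - 10)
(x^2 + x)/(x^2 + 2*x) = (x + 1)/(x + 2)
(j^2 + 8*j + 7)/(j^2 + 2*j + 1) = (j + 7)/(j + 1)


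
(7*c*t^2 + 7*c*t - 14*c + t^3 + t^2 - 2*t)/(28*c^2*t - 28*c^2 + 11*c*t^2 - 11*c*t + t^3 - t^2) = (t + 2)/(4*c + t)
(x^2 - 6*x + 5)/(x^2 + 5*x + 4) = (x^2 - 6*x + 5)/(x^2 + 5*x + 4)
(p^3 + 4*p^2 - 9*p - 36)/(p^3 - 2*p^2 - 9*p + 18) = (p + 4)/(p - 2)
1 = 1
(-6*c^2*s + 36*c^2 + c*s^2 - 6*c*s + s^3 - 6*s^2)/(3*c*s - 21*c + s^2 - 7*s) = (-2*c*s + 12*c + s^2 - 6*s)/(s - 7)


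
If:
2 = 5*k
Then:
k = 2/5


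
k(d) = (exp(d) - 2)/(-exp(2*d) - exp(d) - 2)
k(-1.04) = 0.66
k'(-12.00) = 0.00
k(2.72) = -0.05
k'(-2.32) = -0.10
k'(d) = (exp(d) - 2)*(2*exp(2*d) + exp(d))/(-exp(2*d) - exp(d) - 2)^2 + exp(d)/(-exp(2*d) - exp(d) - 2) = ((exp(d) - 2)*(2*exp(d) + 1) - exp(2*d) - exp(d) - 2)*exp(d)/(exp(2*d) + exp(d) + 2)^2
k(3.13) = -0.04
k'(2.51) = 0.04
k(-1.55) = 0.79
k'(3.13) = 0.03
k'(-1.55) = -0.20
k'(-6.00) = 0.00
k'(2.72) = 0.04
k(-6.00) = 1.00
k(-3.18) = 0.96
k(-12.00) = 1.00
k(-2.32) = 0.90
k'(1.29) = -0.05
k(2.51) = -0.06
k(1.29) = -0.09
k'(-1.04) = -0.30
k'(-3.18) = -0.04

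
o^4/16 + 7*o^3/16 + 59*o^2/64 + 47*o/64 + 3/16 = (o/4 + 1/4)*(o/4 + 1)*(o + 1/2)*(o + 3/2)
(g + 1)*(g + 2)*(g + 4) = g^3 + 7*g^2 + 14*g + 8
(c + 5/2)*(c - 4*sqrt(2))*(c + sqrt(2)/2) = c^3 - 7*sqrt(2)*c^2/2 + 5*c^2/2 - 35*sqrt(2)*c/4 - 4*c - 10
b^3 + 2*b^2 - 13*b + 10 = (b - 2)*(b - 1)*(b + 5)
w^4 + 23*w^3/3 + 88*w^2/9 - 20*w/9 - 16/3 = (w - 2/3)*(w + 1)*(w + 4/3)*(w + 6)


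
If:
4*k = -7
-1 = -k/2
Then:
No Solution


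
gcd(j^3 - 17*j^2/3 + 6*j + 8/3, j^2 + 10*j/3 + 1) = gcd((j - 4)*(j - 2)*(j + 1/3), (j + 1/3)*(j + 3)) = j + 1/3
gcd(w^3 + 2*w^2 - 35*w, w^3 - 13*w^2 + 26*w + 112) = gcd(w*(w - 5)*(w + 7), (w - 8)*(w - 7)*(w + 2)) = 1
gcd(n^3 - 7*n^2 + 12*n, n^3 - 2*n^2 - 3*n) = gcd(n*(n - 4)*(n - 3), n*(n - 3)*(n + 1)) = n^2 - 3*n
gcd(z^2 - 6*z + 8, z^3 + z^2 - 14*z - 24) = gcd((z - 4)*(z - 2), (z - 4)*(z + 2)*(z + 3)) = z - 4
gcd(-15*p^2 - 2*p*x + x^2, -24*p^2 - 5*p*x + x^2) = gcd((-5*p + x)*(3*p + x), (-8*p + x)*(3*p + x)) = 3*p + x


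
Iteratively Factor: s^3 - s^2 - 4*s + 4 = (s - 1)*(s^2 - 4) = (s - 1)*(s + 2)*(s - 2)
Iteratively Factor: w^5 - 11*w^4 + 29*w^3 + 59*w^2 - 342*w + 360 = (w - 2)*(w^4 - 9*w^3 + 11*w^2 + 81*w - 180) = (w - 3)*(w - 2)*(w^3 - 6*w^2 - 7*w + 60) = (w - 3)*(w - 2)*(w + 3)*(w^2 - 9*w + 20) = (w - 4)*(w - 3)*(w - 2)*(w + 3)*(w - 5)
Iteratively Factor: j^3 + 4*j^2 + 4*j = (j + 2)*(j^2 + 2*j) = (j + 2)^2*(j)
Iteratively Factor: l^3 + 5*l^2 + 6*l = (l + 2)*(l^2 + 3*l) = l*(l + 2)*(l + 3)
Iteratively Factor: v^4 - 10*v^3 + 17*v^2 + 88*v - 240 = (v - 4)*(v^3 - 6*v^2 - 7*v + 60) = (v - 4)^2*(v^2 - 2*v - 15) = (v - 5)*(v - 4)^2*(v + 3)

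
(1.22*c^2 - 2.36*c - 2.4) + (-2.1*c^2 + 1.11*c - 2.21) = -0.88*c^2 - 1.25*c - 4.61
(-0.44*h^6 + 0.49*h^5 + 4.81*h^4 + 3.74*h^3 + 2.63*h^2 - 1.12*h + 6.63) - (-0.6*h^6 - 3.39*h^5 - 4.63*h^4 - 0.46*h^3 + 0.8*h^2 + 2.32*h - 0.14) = 0.16*h^6 + 3.88*h^5 + 9.44*h^4 + 4.2*h^3 + 1.83*h^2 - 3.44*h + 6.77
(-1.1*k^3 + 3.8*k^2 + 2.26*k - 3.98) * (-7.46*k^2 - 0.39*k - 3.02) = 8.206*k^5 - 27.919*k^4 - 15.0196*k^3 + 17.3334*k^2 - 5.273*k + 12.0196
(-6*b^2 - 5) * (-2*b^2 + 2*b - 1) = 12*b^4 - 12*b^3 + 16*b^2 - 10*b + 5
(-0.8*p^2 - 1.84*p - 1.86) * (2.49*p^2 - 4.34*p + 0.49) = -1.992*p^4 - 1.1096*p^3 + 2.9622*p^2 + 7.1708*p - 0.9114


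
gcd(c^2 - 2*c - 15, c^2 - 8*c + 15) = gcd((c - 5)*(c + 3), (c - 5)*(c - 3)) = c - 5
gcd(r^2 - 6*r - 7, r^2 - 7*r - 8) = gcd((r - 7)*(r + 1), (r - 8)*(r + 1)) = r + 1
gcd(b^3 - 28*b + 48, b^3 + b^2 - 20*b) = b - 4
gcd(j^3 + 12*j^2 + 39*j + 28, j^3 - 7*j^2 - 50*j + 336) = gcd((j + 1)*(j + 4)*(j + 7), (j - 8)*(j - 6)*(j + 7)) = j + 7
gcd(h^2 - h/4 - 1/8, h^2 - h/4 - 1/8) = h^2 - h/4 - 1/8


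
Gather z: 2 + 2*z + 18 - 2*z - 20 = 0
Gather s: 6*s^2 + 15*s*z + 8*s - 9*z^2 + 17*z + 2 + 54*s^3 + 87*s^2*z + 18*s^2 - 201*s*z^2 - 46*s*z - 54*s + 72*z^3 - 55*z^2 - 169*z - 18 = 54*s^3 + s^2*(87*z + 24) + s*(-201*z^2 - 31*z - 46) + 72*z^3 - 64*z^2 - 152*z - 16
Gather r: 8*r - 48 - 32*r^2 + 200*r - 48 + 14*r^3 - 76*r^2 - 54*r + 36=14*r^3 - 108*r^2 + 154*r - 60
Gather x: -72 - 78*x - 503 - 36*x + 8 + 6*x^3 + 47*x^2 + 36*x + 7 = 6*x^3 + 47*x^2 - 78*x - 560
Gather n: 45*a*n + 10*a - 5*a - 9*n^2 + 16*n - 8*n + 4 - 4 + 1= 5*a - 9*n^2 + n*(45*a + 8) + 1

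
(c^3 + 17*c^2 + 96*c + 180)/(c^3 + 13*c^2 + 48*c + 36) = (c + 5)/(c + 1)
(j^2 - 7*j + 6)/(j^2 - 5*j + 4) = (j - 6)/(j - 4)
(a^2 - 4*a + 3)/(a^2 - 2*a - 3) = (a - 1)/(a + 1)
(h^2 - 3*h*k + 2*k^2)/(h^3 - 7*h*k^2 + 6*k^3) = 1/(h + 3*k)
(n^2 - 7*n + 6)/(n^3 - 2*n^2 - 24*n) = (n - 1)/(n*(n + 4))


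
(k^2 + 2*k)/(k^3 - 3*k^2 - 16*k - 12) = k/(k^2 - 5*k - 6)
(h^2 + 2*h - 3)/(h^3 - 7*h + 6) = 1/(h - 2)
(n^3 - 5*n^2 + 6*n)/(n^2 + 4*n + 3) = n*(n^2 - 5*n + 6)/(n^2 + 4*n + 3)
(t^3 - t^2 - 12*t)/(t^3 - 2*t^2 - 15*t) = (t - 4)/(t - 5)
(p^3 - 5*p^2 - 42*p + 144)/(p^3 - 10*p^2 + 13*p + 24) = (p + 6)/(p + 1)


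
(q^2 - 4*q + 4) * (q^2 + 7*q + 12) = q^4 + 3*q^3 - 12*q^2 - 20*q + 48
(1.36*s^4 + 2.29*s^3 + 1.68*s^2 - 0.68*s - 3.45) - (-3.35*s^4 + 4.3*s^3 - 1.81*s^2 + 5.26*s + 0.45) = 4.71*s^4 - 2.01*s^3 + 3.49*s^2 - 5.94*s - 3.9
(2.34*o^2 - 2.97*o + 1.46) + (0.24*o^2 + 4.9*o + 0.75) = 2.58*o^2 + 1.93*o + 2.21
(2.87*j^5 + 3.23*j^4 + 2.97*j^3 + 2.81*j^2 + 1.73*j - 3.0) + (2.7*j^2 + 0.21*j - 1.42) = 2.87*j^5 + 3.23*j^4 + 2.97*j^3 + 5.51*j^2 + 1.94*j - 4.42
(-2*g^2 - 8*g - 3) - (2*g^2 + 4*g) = -4*g^2 - 12*g - 3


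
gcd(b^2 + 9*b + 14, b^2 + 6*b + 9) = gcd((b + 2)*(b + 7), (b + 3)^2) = 1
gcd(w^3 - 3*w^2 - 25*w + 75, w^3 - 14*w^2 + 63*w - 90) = w^2 - 8*w + 15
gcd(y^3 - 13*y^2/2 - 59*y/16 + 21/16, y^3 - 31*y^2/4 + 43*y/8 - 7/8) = y^2 - 29*y/4 + 7/4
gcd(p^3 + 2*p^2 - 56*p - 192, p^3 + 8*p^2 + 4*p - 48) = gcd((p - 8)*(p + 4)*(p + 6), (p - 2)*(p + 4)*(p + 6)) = p^2 + 10*p + 24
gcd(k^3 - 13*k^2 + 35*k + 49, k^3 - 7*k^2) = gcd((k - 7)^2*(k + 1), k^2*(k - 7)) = k - 7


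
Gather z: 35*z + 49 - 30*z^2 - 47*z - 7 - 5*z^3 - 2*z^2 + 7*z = -5*z^3 - 32*z^2 - 5*z + 42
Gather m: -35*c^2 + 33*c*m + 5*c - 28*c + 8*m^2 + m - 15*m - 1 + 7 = -35*c^2 - 23*c + 8*m^2 + m*(33*c - 14) + 6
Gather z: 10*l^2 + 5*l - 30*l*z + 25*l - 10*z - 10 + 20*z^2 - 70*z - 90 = 10*l^2 + 30*l + 20*z^2 + z*(-30*l - 80) - 100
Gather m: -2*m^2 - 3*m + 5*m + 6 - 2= -2*m^2 + 2*m + 4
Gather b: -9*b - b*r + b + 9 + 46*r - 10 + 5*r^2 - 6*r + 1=b*(-r - 8) + 5*r^2 + 40*r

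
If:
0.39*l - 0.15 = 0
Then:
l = 0.38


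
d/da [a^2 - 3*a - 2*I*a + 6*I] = 2*a - 3 - 2*I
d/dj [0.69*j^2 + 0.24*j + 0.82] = 1.38*j + 0.24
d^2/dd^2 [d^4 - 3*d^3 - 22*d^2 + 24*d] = 12*d^2 - 18*d - 44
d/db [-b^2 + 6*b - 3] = 6 - 2*b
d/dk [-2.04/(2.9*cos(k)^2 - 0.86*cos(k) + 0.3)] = (1.7544 - 11.832*cos(k))*sin(k)/(2.9*cos(k)^2 - 0.86*cos(k) + 0.3)^2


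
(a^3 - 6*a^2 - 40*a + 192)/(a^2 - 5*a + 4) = (a^2 - 2*a - 48)/(a - 1)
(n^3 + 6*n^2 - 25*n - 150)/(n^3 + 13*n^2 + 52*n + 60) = (n - 5)/(n + 2)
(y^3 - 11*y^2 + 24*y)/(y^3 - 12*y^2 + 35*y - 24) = y/(y - 1)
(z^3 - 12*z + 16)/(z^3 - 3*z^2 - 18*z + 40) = (z - 2)/(z - 5)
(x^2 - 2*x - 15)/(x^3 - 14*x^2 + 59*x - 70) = (x + 3)/(x^2 - 9*x + 14)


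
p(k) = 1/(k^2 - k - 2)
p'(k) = (1 - 2*k)/(k^2 - k - 2)^2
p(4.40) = 0.08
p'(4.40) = -0.05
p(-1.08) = 4.06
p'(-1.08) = 52.05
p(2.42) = 0.70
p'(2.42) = -1.86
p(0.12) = -0.47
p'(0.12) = 0.17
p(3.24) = 0.19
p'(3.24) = -0.20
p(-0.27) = -0.60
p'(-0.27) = 0.56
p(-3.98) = 0.06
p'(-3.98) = 0.03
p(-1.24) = 1.29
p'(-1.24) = 5.76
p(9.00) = 0.01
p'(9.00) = 0.00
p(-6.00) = 0.02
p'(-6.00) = 0.01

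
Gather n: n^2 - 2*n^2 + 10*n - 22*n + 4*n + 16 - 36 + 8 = -n^2 - 8*n - 12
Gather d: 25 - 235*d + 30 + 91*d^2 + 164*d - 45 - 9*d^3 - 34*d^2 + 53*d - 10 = -9*d^3 + 57*d^2 - 18*d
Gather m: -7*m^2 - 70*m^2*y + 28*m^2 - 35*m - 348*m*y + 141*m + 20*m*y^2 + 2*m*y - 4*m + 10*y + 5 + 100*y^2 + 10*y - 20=m^2*(21 - 70*y) + m*(20*y^2 - 346*y + 102) + 100*y^2 + 20*y - 15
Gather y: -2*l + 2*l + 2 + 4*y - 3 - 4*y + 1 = 0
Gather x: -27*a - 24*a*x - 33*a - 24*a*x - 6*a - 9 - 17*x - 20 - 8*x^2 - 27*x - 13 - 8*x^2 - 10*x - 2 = -66*a - 16*x^2 + x*(-48*a - 54) - 44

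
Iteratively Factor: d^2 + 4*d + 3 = (d + 3)*(d + 1)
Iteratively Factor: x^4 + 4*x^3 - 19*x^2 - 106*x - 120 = (x - 5)*(x^3 + 9*x^2 + 26*x + 24) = (x - 5)*(x + 3)*(x^2 + 6*x + 8) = (x - 5)*(x + 2)*(x + 3)*(x + 4)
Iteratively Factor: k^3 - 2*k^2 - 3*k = (k - 3)*(k^2 + k) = k*(k - 3)*(k + 1)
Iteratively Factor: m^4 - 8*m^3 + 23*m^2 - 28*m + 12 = (m - 2)*(m^3 - 6*m^2 + 11*m - 6) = (m - 2)*(m - 1)*(m^2 - 5*m + 6) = (m - 3)*(m - 2)*(m - 1)*(m - 2)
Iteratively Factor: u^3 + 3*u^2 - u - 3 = (u - 1)*(u^2 + 4*u + 3) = (u - 1)*(u + 1)*(u + 3)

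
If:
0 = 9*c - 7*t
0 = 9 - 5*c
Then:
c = 9/5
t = 81/35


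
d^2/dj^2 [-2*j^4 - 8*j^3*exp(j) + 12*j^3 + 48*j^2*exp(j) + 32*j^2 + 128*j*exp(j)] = -8*j^3*exp(j) - 24*j^2 + 272*j*exp(j) + 72*j + 352*exp(j) + 64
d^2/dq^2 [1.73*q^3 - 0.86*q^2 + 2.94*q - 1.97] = 10.38*q - 1.72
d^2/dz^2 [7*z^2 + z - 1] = 14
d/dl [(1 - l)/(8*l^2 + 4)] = (2*l^2 - 4*l - 1)/(4*(4*l^4 + 4*l^2 + 1))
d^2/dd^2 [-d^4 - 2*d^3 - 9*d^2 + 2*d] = -12*d^2 - 12*d - 18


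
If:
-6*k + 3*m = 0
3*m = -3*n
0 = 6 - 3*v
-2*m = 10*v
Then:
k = -5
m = -10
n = 10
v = 2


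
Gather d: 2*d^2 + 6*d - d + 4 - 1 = 2*d^2 + 5*d + 3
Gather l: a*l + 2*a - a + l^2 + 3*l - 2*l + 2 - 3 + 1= a + l^2 + l*(a + 1)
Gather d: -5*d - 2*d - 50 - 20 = -7*d - 70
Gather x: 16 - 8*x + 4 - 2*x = 20 - 10*x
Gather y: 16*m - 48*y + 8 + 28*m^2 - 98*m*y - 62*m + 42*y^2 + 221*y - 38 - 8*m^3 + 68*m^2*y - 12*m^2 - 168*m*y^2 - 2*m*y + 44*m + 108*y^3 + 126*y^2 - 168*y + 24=-8*m^3 + 16*m^2 - 2*m + 108*y^3 + y^2*(168 - 168*m) + y*(68*m^2 - 100*m + 5) - 6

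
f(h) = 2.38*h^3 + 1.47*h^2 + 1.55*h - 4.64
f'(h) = 7.14*h^2 + 2.94*h + 1.55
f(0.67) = -2.23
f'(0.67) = 6.72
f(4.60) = 265.25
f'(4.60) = 166.16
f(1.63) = 12.10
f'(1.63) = 25.31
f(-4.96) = -266.58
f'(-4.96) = 162.62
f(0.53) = -3.05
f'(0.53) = 5.11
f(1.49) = 8.81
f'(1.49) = 21.78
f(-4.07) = -147.06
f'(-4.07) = 107.86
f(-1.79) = -16.35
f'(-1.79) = 19.16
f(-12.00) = -3924.20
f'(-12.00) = 994.43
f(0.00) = -4.64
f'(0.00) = 1.55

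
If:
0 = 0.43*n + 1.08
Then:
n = -2.51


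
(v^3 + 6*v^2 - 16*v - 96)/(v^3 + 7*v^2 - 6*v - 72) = (v - 4)/(v - 3)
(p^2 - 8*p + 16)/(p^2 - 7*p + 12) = (p - 4)/(p - 3)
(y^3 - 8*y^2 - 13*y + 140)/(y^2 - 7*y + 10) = (y^2 - 3*y - 28)/(y - 2)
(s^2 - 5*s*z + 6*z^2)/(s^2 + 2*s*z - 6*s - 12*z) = (s^2 - 5*s*z + 6*z^2)/(s^2 + 2*s*z - 6*s - 12*z)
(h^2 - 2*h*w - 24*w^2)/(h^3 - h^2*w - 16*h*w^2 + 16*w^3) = (h - 6*w)/(h^2 - 5*h*w + 4*w^2)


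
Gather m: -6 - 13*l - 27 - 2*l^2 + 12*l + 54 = -2*l^2 - l + 21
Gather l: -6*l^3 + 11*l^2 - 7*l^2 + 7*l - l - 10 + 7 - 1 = -6*l^3 + 4*l^2 + 6*l - 4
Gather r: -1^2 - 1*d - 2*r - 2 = -d - 2*r - 3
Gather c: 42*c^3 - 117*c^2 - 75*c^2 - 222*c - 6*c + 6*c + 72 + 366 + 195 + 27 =42*c^3 - 192*c^2 - 222*c + 660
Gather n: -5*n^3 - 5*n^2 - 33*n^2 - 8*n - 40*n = -5*n^3 - 38*n^2 - 48*n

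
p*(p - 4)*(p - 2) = p^3 - 6*p^2 + 8*p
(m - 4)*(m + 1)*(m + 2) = m^3 - m^2 - 10*m - 8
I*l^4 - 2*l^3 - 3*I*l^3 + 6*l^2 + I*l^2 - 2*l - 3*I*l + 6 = (l - 3)*(l + I)*(l + 2*I)*(I*l + 1)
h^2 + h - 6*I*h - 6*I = (h + 1)*(h - 6*I)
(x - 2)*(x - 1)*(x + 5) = x^3 + 2*x^2 - 13*x + 10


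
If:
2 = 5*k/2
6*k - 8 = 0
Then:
No Solution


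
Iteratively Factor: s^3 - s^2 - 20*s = (s - 5)*(s^2 + 4*s) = (s - 5)*(s + 4)*(s)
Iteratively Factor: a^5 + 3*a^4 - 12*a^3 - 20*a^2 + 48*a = (a + 4)*(a^4 - a^3 - 8*a^2 + 12*a) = (a - 2)*(a + 4)*(a^3 + a^2 - 6*a) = (a - 2)^2*(a + 4)*(a^2 + 3*a) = (a - 2)^2*(a + 3)*(a + 4)*(a)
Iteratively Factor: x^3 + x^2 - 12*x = (x - 3)*(x^2 + 4*x) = x*(x - 3)*(x + 4)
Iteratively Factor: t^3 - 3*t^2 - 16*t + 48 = (t - 4)*(t^2 + t - 12) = (t - 4)*(t + 4)*(t - 3)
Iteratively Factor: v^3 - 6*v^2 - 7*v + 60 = (v - 5)*(v^2 - v - 12) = (v - 5)*(v - 4)*(v + 3)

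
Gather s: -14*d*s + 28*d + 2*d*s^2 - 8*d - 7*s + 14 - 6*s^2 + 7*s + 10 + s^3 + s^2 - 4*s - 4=20*d + s^3 + s^2*(2*d - 5) + s*(-14*d - 4) + 20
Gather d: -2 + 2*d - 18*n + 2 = 2*d - 18*n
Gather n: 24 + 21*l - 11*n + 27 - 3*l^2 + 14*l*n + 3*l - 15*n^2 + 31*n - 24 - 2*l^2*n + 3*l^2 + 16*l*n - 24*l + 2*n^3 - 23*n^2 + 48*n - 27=2*n^3 - 38*n^2 + n*(-2*l^2 + 30*l + 68)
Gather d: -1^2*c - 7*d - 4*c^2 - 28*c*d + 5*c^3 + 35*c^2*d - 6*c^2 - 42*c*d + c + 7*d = 5*c^3 - 10*c^2 + d*(35*c^2 - 70*c)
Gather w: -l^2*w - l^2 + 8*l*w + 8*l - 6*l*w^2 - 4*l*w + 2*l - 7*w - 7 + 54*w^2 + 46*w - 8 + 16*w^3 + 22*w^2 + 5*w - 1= -l^2 + 10*l + 16*w^3 + w^2*(76 - 6*l) + w*(-l^2 + 4*l + 44) - 16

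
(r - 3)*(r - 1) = r^2 - 4*r + 3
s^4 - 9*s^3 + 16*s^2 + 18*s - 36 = (s - 6)*(s - 3)*(s - sqrt(2))*(s + sqrt(2))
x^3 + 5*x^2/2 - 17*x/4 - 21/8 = (x - 3/2)*(x + 1/2)*(x + 7/2)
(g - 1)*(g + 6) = g^2 + 5*g - 6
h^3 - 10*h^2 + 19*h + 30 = (h - 6)*(h - 5)*(h + 1)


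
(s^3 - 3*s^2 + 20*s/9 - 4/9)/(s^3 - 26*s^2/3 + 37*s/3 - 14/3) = (3*s^2 - 7*s + 2)/(3*(s^2 - 8*s + 7))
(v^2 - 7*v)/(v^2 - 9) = v*(v - 7)/(v^2 - 9)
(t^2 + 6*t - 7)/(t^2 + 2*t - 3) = (t + 7)/(t + 3)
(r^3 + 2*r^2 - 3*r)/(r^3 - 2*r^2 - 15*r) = (r - 1)/(r - 5)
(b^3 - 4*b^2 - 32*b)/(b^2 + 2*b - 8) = b*(b - 8)/(b - 2)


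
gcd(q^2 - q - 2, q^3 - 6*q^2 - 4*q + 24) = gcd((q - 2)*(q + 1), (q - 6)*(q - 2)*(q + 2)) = q - 2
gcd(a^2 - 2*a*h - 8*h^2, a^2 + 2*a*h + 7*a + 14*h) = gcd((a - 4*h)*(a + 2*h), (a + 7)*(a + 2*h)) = a + 2*h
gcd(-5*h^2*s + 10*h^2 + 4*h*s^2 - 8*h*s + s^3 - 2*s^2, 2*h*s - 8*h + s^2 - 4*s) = 1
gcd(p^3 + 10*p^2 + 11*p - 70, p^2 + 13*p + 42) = p + 7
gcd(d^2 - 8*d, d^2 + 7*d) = d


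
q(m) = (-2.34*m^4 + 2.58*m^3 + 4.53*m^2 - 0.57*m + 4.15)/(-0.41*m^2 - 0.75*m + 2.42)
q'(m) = (0.82*m + 0.75)*(-2.34*m^4 + 2.58*m^3 + 4.53*m^2 - 0.57*m + 4.15)/(-0.41*m^2 - 0.75*m + 2.42)^2 + (-9.36*m^3 + 7.74*m^2 + 9.06*m - 0.57)/(-0.41*m^2 - 0.75*m + 2.42) = (1.9188*m^5 + 4.2072*m^4 - 26.5212*m^3 + 15.0996*m^2 + 25.3282*m + 1.7331)/(0.1681*m^4 + 0.615*m^3 - 1.4219*m^2 - 3.63*m + 5.8564)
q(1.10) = 8.20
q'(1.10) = 18.06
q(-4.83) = 412.12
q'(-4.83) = 37.55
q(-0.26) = 1.76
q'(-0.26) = -0.50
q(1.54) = 35.12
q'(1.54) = 233.18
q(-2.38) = -41.80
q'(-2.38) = 105.24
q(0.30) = 2.06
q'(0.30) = 2.15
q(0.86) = 5.01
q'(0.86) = 9.70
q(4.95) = 86.40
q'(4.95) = 42.85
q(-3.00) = -216.91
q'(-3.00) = 679.13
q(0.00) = 1.71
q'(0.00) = 0.30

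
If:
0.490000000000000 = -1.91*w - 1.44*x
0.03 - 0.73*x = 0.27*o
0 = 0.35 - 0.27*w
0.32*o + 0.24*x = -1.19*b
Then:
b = -1.11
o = 5.68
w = 1.30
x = -2.06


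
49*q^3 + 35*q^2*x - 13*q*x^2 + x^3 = (-7*q + x)^2*(q + x)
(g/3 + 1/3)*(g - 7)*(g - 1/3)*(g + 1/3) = g^4/3 - 2*g^3 - 64*g^2/27 + 2*g/9 + 7/27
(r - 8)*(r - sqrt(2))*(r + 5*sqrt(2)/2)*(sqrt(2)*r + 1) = sqrt(2)*r^4 - 8*sqrt(2)*r^3 + 4*r^3 - 32*r^2 - 7*sqrt(2)*r^2/2 - 5*r + 28*sqrt(2)*r + 40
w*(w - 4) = w^2 - 4*w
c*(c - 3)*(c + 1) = c^3 - 2*c^2 - 3*c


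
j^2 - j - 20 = (j - 5)*(j + 4)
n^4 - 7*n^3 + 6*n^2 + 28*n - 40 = (n - 5)*(n - 2)^2*(n + 2)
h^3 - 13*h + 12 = (h - 3)*(h - 1)*(h + 4)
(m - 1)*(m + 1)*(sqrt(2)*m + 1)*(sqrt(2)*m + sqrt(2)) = 2*m^4 + sqrt(2)*m^3 + 2*m^3 - 2*m^2 + sqrt(2)*m^2 - 2*m - sqrt(2)*m - sqrt(2)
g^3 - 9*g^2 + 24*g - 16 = (g - 4)^2*(g - 1)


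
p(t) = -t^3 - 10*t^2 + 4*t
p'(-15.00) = -371.00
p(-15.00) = 1065.00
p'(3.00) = -83.00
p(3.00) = -105.00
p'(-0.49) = 13.08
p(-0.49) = -4.24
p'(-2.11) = 32.84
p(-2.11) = -43.57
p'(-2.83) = 36.57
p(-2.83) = -68.74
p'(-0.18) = 7.50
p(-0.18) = -1.04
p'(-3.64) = 37.05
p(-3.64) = -98.83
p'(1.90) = -44.83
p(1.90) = -35.36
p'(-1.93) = 31.43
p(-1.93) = -37.78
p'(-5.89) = 17.72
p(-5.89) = -166.14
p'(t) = -3*t^2 - 20*t + 4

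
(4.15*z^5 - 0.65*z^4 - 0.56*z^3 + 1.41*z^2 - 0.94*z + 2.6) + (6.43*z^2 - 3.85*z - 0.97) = 4.15*z^5 - 0.65*z^4 - 0.56*z^3 + 7.84*z^2 - 4.79*z + 1.63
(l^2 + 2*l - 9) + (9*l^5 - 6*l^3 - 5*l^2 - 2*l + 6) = 9*l^5 - 6*l^3 - 4*l^2 - 3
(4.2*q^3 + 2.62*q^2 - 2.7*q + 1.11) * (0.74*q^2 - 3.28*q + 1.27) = 3.108*q^5 - 11.8372*q^4 - 5.2576*q^3 + 13.0048*q^2 - 7.0698*q + 1.4097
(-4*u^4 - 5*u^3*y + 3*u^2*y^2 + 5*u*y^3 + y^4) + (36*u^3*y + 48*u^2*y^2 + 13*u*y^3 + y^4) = -4*u^4 + 31*u^3*y + 51*u^2*y^2 + 18*u*y^3 + 2*y^4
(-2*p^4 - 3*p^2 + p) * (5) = -10*p^4 - 15*p^2 + 5*p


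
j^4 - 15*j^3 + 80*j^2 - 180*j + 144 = (j - 6)*(j - 4)*(j - 3)*(j - 2)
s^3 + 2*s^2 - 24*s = s*(s - 4)*(s + 6)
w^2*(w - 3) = w^3 - 3*w^2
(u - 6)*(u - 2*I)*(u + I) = u^3 - 6*u^2 - I*u^2 + 2*u + 6*I*u - 12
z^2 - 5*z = z*(z - 5)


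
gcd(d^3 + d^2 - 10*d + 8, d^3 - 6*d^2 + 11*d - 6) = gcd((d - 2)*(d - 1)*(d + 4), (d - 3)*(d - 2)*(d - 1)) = d^2 - 3*d + 2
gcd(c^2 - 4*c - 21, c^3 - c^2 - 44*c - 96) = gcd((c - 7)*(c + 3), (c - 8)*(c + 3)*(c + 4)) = c + 3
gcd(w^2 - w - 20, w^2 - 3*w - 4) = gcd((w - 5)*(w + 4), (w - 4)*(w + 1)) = 1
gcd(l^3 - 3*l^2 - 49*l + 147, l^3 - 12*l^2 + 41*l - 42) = l^2 - 10*l + 21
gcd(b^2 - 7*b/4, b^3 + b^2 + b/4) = b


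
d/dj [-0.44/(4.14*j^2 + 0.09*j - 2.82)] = (3.6432*j + 0.0396)/(4.14*j^2 + 0.09*j - 2.82)^2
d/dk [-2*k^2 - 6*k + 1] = -4*k - 6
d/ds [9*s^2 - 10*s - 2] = 18*s - 10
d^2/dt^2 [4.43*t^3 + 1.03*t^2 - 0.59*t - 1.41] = 26.58*t + 2.06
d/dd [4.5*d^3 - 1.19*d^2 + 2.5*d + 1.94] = 13.5*d^2 - 2.38*d + 2.5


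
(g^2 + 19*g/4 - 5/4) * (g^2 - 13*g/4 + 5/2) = g^4 + 3*g^3/2 - 227*g^2/16 + 255*g/16 - 25/8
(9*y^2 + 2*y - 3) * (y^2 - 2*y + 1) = 9*y^4 - 16*y^3 + 2*y^2 + 8*y - 3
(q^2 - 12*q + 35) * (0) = 0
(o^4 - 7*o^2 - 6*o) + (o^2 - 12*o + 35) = o^4 - 6*o^2 - 18*o + 35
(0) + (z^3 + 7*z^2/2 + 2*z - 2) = z^3 + 7*z^2/2 + 2*z - 2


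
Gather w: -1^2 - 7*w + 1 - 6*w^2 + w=-6*w^2 - 6*w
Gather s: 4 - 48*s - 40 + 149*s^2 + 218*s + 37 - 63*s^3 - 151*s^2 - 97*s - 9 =-63*s^3 - 2*s^2 + 73*s - 8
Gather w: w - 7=w - 7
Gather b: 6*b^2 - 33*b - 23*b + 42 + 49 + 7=6*b^2 - 56*b + 98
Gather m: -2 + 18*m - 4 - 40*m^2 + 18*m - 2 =-40*m^2 + 36*m - 8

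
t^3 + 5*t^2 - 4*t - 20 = (t - 2)*(t + 2)*(t + 5)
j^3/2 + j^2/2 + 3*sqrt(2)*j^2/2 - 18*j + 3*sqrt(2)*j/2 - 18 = (j/2 + 1/2)*(j - 3*sqrt(2))*(j + 6*sqrt(2))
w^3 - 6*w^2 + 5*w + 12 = (w - 4)*(w - 3)*(w + 1)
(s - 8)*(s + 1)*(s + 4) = s^3 - 3*s^2 - 36*s - 32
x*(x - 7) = x^2 - 7*x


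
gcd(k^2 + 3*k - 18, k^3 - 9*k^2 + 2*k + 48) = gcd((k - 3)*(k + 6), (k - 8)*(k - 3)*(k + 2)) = k - 3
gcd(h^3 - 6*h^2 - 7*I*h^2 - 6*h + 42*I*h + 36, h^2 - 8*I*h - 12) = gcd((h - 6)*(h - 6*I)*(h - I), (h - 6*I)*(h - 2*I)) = h - 6*I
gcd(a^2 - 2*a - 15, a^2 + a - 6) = a + 3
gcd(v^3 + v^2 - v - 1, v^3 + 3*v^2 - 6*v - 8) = v + 1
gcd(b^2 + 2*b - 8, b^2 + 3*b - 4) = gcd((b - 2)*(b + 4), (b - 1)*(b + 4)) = b + 4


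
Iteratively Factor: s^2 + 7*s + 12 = (s + 3)*(s + 4)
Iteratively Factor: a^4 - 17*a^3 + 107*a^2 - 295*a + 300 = (a - 5)*(a^3 - 12*a^2 + 47*a - 60) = (a - 5)*(a - 4)*(a^2 - 8*a + 15) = (a - 5)*(a - 4)*(a - 3)*(a - 5)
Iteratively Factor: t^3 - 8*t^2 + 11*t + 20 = (t - 5)*(t^2 - 3*t - 4) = (t - 5)*(t - 4)*(t + 1)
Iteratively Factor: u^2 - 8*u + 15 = (u - 3)*(u - 5)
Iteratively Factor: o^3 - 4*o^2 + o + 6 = (o - 3)*(o^2 - o - 2) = (o - 3)*(o + 1)*(o - 2)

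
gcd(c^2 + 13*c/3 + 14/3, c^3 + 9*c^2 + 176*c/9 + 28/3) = c + 7/3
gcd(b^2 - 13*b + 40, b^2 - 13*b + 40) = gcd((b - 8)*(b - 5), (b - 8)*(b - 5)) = b^2 - 13*b + 40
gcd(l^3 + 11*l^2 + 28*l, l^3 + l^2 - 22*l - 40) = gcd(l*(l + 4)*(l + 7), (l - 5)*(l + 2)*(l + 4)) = l + 4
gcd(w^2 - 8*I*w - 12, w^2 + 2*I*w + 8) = w - 2*I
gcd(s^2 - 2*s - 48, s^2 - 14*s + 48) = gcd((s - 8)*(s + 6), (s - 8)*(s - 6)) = s - 8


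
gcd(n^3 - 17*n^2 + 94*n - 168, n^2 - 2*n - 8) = n - 4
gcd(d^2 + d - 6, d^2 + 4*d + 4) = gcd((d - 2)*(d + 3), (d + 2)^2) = 1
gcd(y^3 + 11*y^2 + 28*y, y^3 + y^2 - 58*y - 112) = y + 7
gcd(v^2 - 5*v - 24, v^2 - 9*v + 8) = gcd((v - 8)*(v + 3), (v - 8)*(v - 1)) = v - 8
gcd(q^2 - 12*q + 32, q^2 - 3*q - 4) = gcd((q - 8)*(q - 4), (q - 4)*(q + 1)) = q - 4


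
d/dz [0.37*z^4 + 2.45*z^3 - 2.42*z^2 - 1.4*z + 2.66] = 1.48*z^3 + 7.35*z^2 - 4.84*z - 1.4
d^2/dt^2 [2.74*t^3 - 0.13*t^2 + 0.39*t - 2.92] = 16.44*t - 0.26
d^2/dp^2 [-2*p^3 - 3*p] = -12*p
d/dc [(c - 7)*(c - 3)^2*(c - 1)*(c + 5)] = 5*c^4 - 36*c^3 - 18*c^2 + 412*c - 507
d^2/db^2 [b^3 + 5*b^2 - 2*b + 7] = 6*b + 10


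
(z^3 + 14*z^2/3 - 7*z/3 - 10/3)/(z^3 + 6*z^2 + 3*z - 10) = (z + 2/3)/(z + 2)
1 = 1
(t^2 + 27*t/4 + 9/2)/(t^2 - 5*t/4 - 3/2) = (t + 6)/(t - 2)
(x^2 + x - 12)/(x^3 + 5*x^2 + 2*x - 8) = (x - 3)/(x^2 + x - 2)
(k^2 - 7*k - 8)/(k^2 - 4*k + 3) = (k^2 - 7*k - 8)/(k^2 - 4*k + 3)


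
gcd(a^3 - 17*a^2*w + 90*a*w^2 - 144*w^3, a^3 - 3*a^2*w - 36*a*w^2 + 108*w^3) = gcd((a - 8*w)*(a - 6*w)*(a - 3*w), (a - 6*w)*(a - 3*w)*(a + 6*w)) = a^2 - 9*a*w + 18*w^2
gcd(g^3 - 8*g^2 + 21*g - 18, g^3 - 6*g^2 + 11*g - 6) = g^2 - 5*g + 6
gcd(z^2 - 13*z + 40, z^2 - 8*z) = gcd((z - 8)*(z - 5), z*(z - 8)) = z - 8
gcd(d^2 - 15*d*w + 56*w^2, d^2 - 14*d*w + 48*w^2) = -d + 8*w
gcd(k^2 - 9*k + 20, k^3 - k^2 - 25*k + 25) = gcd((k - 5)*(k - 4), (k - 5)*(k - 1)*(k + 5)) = k - 5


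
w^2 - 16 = (w - 4)*(w + 4)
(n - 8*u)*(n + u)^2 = n^3 - 6*n^2*u - 15*n*u^2 - 8*u^3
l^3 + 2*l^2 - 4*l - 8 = (l - 2)*(l + 2)^2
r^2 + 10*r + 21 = (r + 3)*(r + 7)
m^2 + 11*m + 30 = (m + 5)*(m + 6)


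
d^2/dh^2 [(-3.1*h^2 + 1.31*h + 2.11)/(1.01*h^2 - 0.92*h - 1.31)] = (-3.08837800000001*h^3 - 11.695194*h^2 - 1.364106*h - 4.642154)/(1.030301*h^6 - 2.815476*h^5 - 1.444401*h^4 + 6.524824*h^3 + 1.873431*h^2 - 4.736436*h - 2.248091)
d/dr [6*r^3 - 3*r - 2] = 18*r^2 - 3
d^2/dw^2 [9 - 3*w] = 0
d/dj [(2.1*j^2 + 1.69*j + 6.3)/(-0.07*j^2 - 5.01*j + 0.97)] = (-10.4027*j^2 + 4.956*j + 33.2023)/(0.0049*j^4 + 0.7014*j^3 + 24.9643*j^2 - 9.7194*j + 0.9409)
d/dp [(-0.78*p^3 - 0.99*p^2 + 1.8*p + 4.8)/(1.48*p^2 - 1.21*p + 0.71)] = (-1.1544*p^4 + 1.8876*p^3 - 3.1275*p^2 - 15.6138*p + 7.086)/(2.1904*p^4 - 3.5816*p^3 + 3.5657*p^2 - 1.7182*p + 0.5041)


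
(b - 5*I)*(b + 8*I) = b^2 + 3*I*b + 40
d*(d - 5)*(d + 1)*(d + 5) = d^4 + d^3 - 25*d^2 - 25*d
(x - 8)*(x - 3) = x^2 - 11*x + 24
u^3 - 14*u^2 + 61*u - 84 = (u - 7)*(u - 4)*(u - 3)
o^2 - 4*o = o*(o - 4)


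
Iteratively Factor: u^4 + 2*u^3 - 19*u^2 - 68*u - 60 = (u + 2)*(u^3 - 19*u - 30) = (u + 2)^2*(u^2 - 2*u - 15) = (u + 2)^2*(u + 3)*(u - 5)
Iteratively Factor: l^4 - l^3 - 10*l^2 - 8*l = (l + 1)*(l^3 - 2*l^2 - 8*l) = (l - 4)*(l + 1)*(l^2 + 2*l) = l*(l - 4)*(l + 1)*(l + 2)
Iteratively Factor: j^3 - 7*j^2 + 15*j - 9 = (j - 3)*(j^2 - 4*j + 3) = (j - 3)^2*(j - 1)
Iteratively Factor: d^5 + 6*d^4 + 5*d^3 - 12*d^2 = (d)*(d^4 + 6*d^3 + 5*d^2 - 12*d) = d*(d - 1)*(d^3 + 7*d^2 + 12*d) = d*(d - 1)*(d + 3)*(d^2 + 4*d) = d^2*(d - 1)*(d + 3)*(d + 4)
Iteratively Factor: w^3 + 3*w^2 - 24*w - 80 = (w + 4)*(w^2 - w - 20) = (w + 4)^2*(w - 5)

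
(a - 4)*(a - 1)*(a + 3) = a^3 - 2*a^2 - 11*a + 12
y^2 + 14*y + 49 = (y + 7)^2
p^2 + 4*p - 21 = (p - 3)*(p + 7)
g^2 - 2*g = g*(g - 2)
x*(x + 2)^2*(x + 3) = x^4 + 7*x^3 + 16*x^2 + 12*x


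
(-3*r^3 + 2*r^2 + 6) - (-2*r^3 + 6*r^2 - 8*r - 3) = -r^3 - 4*r^2 + 8*r + 9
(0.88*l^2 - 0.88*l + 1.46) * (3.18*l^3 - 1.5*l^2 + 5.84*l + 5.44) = 2.7984*l^5 - 4.1184*l^4 + 11.102*l^3 - 2.542*l^2 + 3.7392*l + 7.9424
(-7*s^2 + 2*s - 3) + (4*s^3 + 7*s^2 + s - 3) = 4*s^3 + 3*s - 6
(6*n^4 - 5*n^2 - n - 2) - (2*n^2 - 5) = 6*n^4 - 7*n^2 - n + 3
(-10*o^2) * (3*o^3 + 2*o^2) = -30*o^5 - 20*o^4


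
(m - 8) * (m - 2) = m^2 - 10*m + 16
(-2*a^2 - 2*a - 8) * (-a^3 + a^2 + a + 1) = 2*a^5 + 4*a^3 - 12*a^2 - 10*a - 8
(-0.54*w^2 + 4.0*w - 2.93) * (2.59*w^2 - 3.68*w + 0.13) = -1.3986*w^4 + 12.3472*w^3 - 22.3789*w^2 + 11.3024*w - 0.3809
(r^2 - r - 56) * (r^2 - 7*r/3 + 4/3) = r^4 - 10*r^3/3 - 157*r^2/3 + 388*r/3 - 224/3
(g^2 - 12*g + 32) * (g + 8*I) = g^3 - 12*g^2 + 8*I*g^2 + 32*g - 96*I*g + 256*I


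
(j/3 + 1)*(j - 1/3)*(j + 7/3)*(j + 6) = j^4/3 + 11*j^3/3 + 317*j^2/27 + 29*j/3 - 14/3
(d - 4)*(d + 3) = d^2 - d - 12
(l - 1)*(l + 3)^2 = l^3 + 5*l^2 + 3*l - 9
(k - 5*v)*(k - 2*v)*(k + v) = k^3 - 6*k^2*v + 3*k*v^2 + 10*v^3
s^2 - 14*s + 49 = (s - 7)^2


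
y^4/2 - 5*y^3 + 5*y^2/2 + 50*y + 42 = (y/2 + 1)*(y - 7)*(y - 6)*(y + 1)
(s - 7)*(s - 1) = s^2 - 8*s + 7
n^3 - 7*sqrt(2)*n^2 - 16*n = n*(n - 8*sqrt(2))*(n + sqrt(2))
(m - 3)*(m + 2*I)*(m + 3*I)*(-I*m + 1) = -I*m^4 + 6*m^3 + 3*I*m^3 - 18*m^2 + 11*I*m^2 - 6*m - 33*I*m + 18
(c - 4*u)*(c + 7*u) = c^2 + 3*c*u - 28*u^2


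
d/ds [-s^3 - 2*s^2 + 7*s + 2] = -3*s^2 - 4*s + 7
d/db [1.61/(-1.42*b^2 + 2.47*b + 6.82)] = (4.5724*b - 3.9767)/(-1.42*b^2 + 2.47*b + 6.82)^2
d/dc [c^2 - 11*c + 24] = 2*c - 11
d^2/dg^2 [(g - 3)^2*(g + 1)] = 6*g - 10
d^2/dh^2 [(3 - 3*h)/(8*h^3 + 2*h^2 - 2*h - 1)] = 12*(-2*(h - 1)*(12*h^2 + 2*h - 1)^2 + (12*h^2 + 2*h + (h - 1)*(12*h + 1) - 1)*(8*h^3 + 2*h^2 - 2*h - 1))/(8*h^3 + 2*h^2 - 2*h - 1)^3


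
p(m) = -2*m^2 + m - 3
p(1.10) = -4.32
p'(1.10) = -3.40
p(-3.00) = -24.00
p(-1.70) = -10.48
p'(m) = 1 - 4*m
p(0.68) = -3.24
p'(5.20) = -19.80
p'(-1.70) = 7.80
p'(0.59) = -1.36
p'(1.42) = -4.68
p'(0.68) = -1.72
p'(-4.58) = 19.32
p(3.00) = -18.00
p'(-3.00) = 13.00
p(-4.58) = -49.53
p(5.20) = -51.88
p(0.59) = -3.11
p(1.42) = -5.61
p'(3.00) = -11.00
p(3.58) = -25.05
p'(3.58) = -13.32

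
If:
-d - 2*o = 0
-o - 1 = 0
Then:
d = 2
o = -1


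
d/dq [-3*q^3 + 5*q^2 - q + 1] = -9*q^2 + 10*q - 1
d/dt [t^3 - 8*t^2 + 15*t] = 3*t^2 - 16*t + 15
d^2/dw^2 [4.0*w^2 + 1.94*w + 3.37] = 8.00000000000000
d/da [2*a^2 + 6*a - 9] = 4*a + 6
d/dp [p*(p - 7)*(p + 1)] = 3*p^2 - 12*p - 7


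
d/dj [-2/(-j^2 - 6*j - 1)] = 4*(-j - 3)/(j^2 + 6*j + 1)^2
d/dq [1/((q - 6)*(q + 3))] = (3 - 2*q)/(q^4 - 6*q^3 - 27*q^2 + 108*q + 324)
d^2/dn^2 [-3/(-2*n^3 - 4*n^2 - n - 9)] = 6*(-2*(3*n + 2)*(2*n^3 + 4*n^2 + n + 9) + (6*n^2 + 8*n + 1)^2)/(2*n^3 + 4*n^2 + n + 9)^3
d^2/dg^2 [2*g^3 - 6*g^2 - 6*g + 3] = 12*g - 12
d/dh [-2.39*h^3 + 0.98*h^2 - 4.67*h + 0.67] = -7.17*h^2 + 1.96*h - 4.67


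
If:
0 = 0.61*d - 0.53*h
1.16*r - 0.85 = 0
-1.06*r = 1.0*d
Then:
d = -0.78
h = -0.89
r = 0.73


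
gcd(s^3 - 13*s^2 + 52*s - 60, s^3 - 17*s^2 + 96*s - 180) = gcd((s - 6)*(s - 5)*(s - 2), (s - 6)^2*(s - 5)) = s^2 - 11*s + 30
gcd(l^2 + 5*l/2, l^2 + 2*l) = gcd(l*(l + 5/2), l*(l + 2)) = l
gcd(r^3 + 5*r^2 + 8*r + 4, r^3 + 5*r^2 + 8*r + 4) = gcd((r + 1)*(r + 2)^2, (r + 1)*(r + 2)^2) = r^3 + 5*r^2 + 8*r + 4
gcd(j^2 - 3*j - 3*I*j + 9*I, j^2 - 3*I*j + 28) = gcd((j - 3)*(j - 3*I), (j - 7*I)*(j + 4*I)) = 1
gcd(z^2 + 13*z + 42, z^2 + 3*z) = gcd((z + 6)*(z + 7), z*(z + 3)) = 1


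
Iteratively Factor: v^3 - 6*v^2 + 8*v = (v)*(v^2 - 6*v + 8) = v*(v - 4)*(v - 2)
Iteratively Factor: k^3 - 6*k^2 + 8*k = (k - 2)*(k^2 - 4*k) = (k - 4)*(k - 2)*(k)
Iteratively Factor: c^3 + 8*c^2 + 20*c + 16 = (c + 2)*(c^2 + 6*c + 8) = (c + 2)^2*(c + 4)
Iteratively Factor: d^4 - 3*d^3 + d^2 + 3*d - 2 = (d - 2)*(d^3 - d^2 - d + 1) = (d - 2)*(d + 1)*(d^2 - 2*d + 1) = (d - 2)*(d - 1)*(d + 1)*(d - 1)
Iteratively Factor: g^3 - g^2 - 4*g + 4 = (g + 2)*(g^2 - 3*g + 2) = (g - 1)*(g + 2)*(g - 2)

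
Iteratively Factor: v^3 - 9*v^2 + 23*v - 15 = (v - 3)*(v^2 - 6*v + 5) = (v - 5)*(v - 3)*(v - 1)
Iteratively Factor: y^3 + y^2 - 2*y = (y + 2)*(y^2 - y) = (y - 1)*(y + 2)*(y)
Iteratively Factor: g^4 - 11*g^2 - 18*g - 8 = (g + 2)*(g^3 - 2*g^2 - 7*g - 4) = (g + 1)*(g + 2)*(g^2 - 3*g - 4) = (g - 4)*(g + 1)*(g + 2)*(g + 1)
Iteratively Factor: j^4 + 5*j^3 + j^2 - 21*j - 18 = (j - 2)*(j^3 + 7*j^2 + 15*j + 9) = (j - 2)*(j + 3)*(j^2 + 4*j + 3) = (j - 2)*(j + 1)*(j + 3)*(j + 3)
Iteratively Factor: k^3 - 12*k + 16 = (k - 2)*(k^2 + 2*k - 8) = (k - 2)*(k + 4)*(k - 2)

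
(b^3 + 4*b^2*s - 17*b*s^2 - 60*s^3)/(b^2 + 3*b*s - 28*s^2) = (b^2 + 8*b*s + 15*s^2)/(b + 7*s)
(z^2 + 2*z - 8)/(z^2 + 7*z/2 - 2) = 2*(z - 2)/(2*z - 1)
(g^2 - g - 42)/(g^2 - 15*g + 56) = (g + 6)/(g - 8)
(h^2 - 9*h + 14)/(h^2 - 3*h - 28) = (h - 2)/(h + 4)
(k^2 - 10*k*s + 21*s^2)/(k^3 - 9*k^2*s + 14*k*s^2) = (-k + 3*s)/(k*(-k + 2*s))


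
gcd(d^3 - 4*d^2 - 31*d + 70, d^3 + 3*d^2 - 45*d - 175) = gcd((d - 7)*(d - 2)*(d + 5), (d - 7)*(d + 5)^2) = d^2 - 2*d - 35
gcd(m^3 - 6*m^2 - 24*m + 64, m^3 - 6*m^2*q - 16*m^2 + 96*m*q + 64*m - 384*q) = m - 8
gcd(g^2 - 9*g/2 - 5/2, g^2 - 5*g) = g - 5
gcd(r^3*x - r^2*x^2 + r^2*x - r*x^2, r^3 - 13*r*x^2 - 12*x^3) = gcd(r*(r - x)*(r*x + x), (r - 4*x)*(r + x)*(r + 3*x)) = 1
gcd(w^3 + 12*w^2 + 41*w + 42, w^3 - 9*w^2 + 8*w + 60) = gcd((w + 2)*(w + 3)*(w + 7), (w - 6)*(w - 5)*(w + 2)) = w + 2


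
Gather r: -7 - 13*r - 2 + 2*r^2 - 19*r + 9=2*r^2 - 32*r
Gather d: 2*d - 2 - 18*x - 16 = 2*d - 18*x - 18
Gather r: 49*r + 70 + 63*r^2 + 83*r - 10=63*r^2 + 132*r + 60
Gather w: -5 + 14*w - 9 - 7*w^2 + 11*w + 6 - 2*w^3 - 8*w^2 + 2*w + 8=-2*w^3 - 15*w^2 + 27*w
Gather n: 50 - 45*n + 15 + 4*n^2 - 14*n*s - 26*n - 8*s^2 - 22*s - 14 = 4*n^2 + n*(-14*s - 71) - 8*s^2 - 22*s + 51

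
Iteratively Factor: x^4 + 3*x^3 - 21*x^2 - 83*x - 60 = (x + 4)*(x^3 - x^2 - 17*x - 15) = (x + 1)*(x + 4)*(x^2 - 2*x - 15) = (x - 5)*(x + 1)*(x + 4)*(x + 3)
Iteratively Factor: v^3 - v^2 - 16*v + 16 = (v + 4)*(v^2 - 5*v + 4) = (v - 4)*(v + 4)*(v - 1)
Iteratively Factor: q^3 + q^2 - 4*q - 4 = (q - 2)*(q^2 + 3*q + 2) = (q - 2)*(q + 1)*(q + 2)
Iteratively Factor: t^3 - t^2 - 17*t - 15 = (t + 3)*(t^2 - 4*t - 5) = (t - 5)*(t + 3)*(t + 1)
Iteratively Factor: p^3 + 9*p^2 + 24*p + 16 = (p + 1)*(p^2 + 8*p + 16) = (p + 1)*(p + 4)*(p + 4)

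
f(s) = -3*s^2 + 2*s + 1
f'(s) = 2 - 6*s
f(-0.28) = 0.20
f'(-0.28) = 3.68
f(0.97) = 0.12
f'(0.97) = -3.82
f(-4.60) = -71.68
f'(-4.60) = 29.60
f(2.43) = -11.85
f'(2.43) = -12.58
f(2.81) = -17.07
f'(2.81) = -14.86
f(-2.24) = -18.53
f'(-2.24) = 15.44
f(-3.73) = -48.20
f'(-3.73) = 24.38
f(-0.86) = -2.94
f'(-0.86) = 7.16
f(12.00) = -407.00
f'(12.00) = -70.00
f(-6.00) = -119.00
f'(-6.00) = 38.00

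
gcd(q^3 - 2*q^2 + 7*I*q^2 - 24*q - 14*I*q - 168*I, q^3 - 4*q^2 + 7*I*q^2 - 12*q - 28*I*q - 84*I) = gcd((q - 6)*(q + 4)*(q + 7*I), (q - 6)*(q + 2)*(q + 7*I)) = q^2 + q*(-6 + 7*I) - 42*I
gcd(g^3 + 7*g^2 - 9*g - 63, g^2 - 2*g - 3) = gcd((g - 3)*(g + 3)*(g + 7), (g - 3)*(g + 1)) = g - 3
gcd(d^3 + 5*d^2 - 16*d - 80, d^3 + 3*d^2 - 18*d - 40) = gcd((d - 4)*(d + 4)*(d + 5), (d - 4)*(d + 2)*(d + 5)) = d^2 + d - 20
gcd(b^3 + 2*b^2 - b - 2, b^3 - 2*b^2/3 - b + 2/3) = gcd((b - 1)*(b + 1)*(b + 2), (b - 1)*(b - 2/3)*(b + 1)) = b^2 - 1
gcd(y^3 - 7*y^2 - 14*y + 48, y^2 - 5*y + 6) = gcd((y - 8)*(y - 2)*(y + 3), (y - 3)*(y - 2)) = y - 2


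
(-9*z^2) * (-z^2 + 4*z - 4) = 9*z^4 - 36*z^3 + 36*z^2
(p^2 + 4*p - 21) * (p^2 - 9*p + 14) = p^4 - 5*p^3 - 43*p^2 + 245*p - 294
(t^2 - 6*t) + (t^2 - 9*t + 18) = 2*t^2 - 15*t + 18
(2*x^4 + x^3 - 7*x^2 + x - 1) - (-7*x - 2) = 2*x^4 + x^3 - 7*x^2 + 8*x + 1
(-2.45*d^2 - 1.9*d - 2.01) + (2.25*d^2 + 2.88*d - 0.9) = -0.2*d^2 + 0.98*d - 2.91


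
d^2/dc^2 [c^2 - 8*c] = 2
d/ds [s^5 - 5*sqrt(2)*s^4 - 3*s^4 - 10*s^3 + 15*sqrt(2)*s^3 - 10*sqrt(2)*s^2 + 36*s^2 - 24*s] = 5*s^4 - 20*sqrt(2)*s^3 - 12*s^3 - 30*s^2 + 45*sqrt(2)*s^2 - 20*sqrt(2)*s + 72*s - 24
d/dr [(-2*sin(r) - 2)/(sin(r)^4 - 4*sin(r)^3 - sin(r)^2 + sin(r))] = 2*(-(1 - cos(2*r))^2/4 - 5*sin(r) + sin(3*r) + 9*cos(2*r)/2 + cos(4*r)/2 - 4)*cos(r)/((-sin(r)*cos(r)^2 + 4*cos(r)^2 - 3)^2*sin(r)^2)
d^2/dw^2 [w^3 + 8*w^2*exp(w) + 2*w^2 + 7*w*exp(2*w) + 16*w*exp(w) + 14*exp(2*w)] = 8*w^2*exp(w) + 28*w*exp(2*w) + 48*w*exp(w) + 6*w + 84*exp(2*w) + 48*exp(w) + 4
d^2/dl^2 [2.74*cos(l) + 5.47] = -2.74*cos(l)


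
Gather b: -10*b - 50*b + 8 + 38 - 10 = 36 - 60*b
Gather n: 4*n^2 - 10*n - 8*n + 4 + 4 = 4*n^2 - 18*n + 8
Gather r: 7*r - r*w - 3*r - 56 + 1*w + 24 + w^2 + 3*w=r*(4 - w) + w^2 + 4*w - 32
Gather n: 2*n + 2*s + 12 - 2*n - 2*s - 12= 0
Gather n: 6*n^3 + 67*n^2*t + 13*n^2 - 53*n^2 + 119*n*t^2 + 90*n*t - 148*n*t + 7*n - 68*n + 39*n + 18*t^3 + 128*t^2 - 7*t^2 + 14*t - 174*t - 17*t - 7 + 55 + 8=6*n^3 + n^2*(67*t - 40) + n*(119*t^2 - 58*t - 22) + 18*t^3 + 121*t^2 - 177*t + 56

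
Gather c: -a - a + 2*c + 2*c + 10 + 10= -2*a + 4*c + 20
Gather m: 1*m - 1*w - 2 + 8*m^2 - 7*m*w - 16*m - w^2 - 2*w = 8*m^2 + m*(-7*w - 15) - w^2 - 3*w - 2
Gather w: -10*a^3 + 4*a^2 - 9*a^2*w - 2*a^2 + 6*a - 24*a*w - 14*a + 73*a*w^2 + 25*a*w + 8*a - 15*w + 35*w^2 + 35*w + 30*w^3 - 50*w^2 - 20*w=-10*a^3 + 2*a^2 + 30*w^3 + w^2*(73*a - 15) + w*(-9*a^2 + a)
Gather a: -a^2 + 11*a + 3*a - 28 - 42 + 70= -a^2 + 14*a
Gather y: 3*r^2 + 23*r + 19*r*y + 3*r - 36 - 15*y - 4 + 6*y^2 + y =3*r^2 + 26*r + 6*y^2 + y*(19*r - 14) - 40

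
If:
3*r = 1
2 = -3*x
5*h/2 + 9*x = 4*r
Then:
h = 44/15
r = 1/3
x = -2/3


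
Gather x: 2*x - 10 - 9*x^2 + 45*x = -9*x^2 + 47*x - 10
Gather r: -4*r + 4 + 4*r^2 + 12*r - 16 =4*r^2 + 8*r - 12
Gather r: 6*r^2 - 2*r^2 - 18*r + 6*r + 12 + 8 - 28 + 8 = 4*r^2 - 12*r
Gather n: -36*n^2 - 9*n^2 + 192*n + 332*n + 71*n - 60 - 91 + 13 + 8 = -45*n^2 + 595*n - 130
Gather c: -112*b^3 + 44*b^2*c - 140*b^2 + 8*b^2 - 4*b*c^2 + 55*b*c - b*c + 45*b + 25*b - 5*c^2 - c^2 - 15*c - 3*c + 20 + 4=-112*b^3 - 132*b^2 + 70*b + c^2*(-4*b - 6) + c*(44*b^2 + 54*b - 18) + 24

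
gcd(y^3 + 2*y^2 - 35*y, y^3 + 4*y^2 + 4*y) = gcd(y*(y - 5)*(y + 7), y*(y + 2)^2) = y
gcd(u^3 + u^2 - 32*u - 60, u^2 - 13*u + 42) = u - 6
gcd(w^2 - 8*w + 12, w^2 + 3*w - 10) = w - 2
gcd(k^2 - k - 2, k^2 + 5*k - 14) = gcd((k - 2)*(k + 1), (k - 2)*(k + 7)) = k - 2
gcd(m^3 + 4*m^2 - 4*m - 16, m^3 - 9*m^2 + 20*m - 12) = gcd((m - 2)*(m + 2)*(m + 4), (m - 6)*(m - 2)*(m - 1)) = m - 2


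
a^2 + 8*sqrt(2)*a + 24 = (a + 2*sqrt(2))*(a + 6*sqrt(2))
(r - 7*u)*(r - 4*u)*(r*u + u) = r^3*u - 11*r^2*u^2 + r^2*u + 28*r*u^3 - 11*r*u^2 + 28*u^3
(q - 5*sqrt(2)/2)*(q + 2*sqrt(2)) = q^2 - sqrt(2)*q/2 - 10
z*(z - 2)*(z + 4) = z^3 + 2*z^2 - 8*z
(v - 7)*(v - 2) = v^2 - 9*v + 14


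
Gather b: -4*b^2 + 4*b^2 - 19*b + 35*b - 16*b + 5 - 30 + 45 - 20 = 0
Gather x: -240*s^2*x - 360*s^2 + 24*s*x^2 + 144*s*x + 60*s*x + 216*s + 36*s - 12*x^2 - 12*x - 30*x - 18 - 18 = -360*s^2 + 252*s + x^2*(24*s - 12) + x*(-240*s^2 + 204*s - 42) - 36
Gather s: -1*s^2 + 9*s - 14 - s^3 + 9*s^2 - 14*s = -s^3 + 8*s^2 - 5*s - 14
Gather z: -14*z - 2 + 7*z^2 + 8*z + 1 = 7*z^2 - 6*z - 1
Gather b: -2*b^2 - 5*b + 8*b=-2*b^2 + 3*b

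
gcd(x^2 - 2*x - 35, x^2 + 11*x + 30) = x + 5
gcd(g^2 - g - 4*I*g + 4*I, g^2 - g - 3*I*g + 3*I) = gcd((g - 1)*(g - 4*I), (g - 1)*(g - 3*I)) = g - 1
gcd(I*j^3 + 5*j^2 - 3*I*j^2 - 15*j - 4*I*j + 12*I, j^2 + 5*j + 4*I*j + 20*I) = 1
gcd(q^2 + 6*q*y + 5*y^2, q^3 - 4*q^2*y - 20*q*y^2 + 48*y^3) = 1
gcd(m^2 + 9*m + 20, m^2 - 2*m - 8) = 1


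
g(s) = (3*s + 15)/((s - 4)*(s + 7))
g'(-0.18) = -0.15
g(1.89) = -1.10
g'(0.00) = -0.16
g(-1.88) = -0.31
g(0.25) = -0.58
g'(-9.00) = -0.15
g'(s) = 3/((s - 4)*(s + 7)) - (3*s + 15)/((s - 4)*(s + 7)^2) - (3*s + 15)/((s - 4)^2*(s + 7))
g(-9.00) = -0.46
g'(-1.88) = -0.09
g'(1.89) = -0.56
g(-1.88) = -0.31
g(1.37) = -0.87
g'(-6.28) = -1.08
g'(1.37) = -0.36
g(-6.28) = 0.52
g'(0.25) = -0.18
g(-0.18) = -0.51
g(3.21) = -3.05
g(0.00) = -0.54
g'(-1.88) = -0.09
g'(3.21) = -3.94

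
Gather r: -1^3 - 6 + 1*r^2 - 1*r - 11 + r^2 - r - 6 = 2*r^2 - 2*r - 24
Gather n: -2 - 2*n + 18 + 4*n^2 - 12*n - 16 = 4*n^2 - 14*n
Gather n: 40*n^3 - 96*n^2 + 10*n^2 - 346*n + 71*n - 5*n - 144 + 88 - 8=40*n^3 - 86*n^2 - 280*n - 64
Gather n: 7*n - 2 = 7*n - 2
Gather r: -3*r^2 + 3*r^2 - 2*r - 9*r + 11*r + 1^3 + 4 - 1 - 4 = 0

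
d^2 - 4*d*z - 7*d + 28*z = (d - 7)*(d - 4*z)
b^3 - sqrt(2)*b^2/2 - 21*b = b*(b - 7*sqrt(2)/2)*(b + 3*sqrt(2))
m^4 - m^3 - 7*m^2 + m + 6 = (m - 3)*(m - 1)*(m + 1)*(m + 2)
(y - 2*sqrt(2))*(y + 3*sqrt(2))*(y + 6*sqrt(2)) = y^3 + 7*sqrt(2)*y^2 - 72*sqrt(2)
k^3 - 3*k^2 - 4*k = k*(k - 4)*(k + 1)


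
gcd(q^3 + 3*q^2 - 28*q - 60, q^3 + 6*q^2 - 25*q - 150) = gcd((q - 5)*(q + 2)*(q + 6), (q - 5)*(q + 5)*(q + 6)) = q^2 + q - 30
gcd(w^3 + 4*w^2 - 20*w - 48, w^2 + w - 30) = w + 6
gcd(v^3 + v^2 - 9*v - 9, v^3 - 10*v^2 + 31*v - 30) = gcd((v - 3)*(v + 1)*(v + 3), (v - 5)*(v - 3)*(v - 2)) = v - 3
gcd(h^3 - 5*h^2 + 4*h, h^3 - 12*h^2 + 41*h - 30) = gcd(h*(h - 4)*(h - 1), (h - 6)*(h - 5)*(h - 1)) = h - 1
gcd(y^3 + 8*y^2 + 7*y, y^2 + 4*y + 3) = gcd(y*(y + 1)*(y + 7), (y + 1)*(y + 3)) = y + 1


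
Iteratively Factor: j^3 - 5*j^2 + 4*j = (j - 1)*(j^2 - 4*j) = (j - 4)*(j - 1)*(j)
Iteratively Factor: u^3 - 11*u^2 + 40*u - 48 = (u - 3)*(u^2 - 8*u + 16) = (u - 4)*(u - 3)*(u - 4)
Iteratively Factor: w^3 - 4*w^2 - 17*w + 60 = (w - 5)*(w^2 + w - 12) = (w - 5)*(w - 3)*(w + 4)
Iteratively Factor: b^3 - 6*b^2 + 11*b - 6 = (b - 1)*(b^2 - 5*b + 6) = (b - 2)*(b - 1)*(b - 3)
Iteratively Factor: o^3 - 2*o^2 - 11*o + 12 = (o + 3)*(o^2 - 5*o + 4) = (o - 4)*(o + 3)*(o - 1)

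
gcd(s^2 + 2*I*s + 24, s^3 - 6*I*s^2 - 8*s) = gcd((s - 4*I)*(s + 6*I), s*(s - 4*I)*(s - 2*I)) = s - 4*I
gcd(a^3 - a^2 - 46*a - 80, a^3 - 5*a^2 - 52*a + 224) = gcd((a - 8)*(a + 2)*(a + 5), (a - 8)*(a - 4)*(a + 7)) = a - 8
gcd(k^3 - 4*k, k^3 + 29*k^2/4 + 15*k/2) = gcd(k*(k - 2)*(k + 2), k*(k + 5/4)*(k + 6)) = k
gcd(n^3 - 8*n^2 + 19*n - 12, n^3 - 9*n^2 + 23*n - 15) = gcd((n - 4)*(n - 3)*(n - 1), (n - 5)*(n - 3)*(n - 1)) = n^2 - 4*n + 3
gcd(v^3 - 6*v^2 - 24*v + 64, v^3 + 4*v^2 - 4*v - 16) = v^2 + 2*v - 8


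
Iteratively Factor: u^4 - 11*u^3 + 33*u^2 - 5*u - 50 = (u - 2)*(u^3 - 9*u^2 + 15*u + 25) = (u - 5)*(u - 2)*(u^2 - 4*u - 5) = (u - 5)^2*(u - 2)*(u + 1)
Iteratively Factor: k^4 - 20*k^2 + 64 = (k + 2)*(k^3 - 2*k^2 - 16*k + 32) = (k + 2)*(k + 4)*(k^2 - 6*k + 8) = (k - 2)*(k + 2)*(k + 4)*(k - 4)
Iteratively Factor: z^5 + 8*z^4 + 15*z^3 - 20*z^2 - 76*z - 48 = (z - 2)*(z^4 + 10*z^3 + 35*z^2 + 50*z + 24) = (z - 2)*(z + 1)*(z^3 + 9*z^2 + 26*z + 24) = (z - 2)*(z + 1)*(z + 3)*(z^2 + 6*z + 8) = (z - 2)*(z + 1)*(z + 3)*(z + 4)*(z + 2)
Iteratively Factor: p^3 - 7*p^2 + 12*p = (p)*(p^2 - 7*p + 12) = p*(p - 3)*(p - 4)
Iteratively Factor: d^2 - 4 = (d + 2)*(d - 2)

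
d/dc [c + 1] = 1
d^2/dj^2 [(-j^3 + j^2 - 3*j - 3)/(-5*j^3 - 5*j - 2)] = 2*(-25*j^6 + 150*j^5 + 465*j^4 + 20*j^3 + 75*j^2 - 78*j + 41)/(125*j^9 + 375*j^7 + 150*j^6 + 375*j^5 + 300*j^4 + 185*j^3 + 150*j^2 + 60*j + 8)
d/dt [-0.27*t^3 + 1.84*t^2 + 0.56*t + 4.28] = -0.81*t^2 + 3.68*t + 0.56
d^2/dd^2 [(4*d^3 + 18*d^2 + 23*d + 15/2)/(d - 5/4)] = 16*(32*d^3 - 120*d^2 + 150*d + 515)/(64*d^3 - 240*d^2 + 300*d - 125)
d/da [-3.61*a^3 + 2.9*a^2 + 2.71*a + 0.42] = -10.83*a^2 + 5.8*a + 2.71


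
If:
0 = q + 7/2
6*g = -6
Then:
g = -1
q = -7/2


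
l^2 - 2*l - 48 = (l - 8)*(l + 6)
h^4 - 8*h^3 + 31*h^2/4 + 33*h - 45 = (h - 6)*(h - 5/2)*(h - 3/2)*(h + 2)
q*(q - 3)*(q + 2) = q^3 - q^2 - 6*q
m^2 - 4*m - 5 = (m - 5)*(m + 1)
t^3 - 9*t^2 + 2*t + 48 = (t - 8)*(t - 3)*(t + 2)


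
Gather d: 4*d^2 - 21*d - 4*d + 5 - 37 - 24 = 4*d^2 - 25*d - 56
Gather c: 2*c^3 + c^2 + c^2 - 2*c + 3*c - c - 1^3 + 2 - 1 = 2*c^3 + 2*c^2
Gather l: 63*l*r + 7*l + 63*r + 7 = l*(63*r + 7) + 63*r + 7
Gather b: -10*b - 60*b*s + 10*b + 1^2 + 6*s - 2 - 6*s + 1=-60*b*s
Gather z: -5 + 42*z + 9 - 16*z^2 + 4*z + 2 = -16*z^2 + 46*z + 6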